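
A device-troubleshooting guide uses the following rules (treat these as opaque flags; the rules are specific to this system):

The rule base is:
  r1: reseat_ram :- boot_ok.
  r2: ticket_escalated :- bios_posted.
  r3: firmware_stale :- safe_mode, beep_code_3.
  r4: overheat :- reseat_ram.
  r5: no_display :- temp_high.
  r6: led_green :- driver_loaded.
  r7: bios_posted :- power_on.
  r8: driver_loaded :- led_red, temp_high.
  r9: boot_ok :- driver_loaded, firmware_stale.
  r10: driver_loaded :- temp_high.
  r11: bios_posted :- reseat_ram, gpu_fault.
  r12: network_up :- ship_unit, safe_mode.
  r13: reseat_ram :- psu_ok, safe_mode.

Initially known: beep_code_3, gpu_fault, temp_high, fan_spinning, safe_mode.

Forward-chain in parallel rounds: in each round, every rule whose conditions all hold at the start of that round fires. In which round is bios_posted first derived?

Round 1: r3 [firmware_stale :- safe_mode, beep_code_3.]; r5 [no_display :- temp_high.]; r10 [driver_loaded :- temp_high.]. New: firmware_stale, no_display, driver_loaded.
Round 2: r6 [led_green :- driver_loaded.]; r9 [boot_ok :- driver_loaded, firmware_stale.]. New: led_green, boot_ok.
Round 3: r1 [reseat_ram :- boot_ok.]. New: reseat_ram.
Round 4: r4 [overheat :- reseat_ram.]; r11 [bios_posted :- reseat_ram, gpu_fault.]. New: overheat, bios_posted.
bios_posted first appears in round 4.

4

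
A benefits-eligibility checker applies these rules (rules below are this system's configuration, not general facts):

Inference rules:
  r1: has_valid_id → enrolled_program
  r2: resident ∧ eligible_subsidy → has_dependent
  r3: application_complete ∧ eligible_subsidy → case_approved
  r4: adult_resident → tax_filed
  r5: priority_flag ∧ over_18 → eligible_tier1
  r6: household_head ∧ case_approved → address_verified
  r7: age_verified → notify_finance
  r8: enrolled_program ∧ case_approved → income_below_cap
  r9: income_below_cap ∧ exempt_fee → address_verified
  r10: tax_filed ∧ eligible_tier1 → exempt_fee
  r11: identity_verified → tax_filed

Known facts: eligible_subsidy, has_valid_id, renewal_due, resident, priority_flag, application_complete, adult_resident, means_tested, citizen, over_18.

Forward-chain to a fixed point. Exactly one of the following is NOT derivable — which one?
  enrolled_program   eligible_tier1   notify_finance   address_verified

notify_finance

Round 1 — r1, r2, r3, r4, r5, derive enrolled_program, has_dependent, case_approved, tax_filed, eligible_tier1.
Round 2 — r8, r10, derive income_below_cap, exempt_fee.
Round 3 — r9, derive address_verified.
Derived: enrolled_program (round 1), address_verified (round 3), eligible_tier1 (round 1). notify_finance never appears in any round.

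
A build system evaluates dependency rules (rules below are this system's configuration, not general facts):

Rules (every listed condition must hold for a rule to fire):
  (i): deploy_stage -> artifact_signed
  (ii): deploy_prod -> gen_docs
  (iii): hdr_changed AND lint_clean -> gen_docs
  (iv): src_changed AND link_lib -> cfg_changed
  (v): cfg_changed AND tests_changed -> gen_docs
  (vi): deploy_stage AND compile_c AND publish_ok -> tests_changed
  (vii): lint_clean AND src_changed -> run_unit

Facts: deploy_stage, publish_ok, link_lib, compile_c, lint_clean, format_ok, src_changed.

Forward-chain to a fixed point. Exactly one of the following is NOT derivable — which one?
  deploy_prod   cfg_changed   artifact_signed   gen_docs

[1] (i) [deploy_stage -> artifact_signed]; (iv) [src_changed AND link_lib -> cfg_changed]; (vi) [deploy_stage AND compile_c AND publish_ok -> tests_changed]; (vii) [lint_clean AND src_changed -> run_unit]. ⇒ new: artifact_signed, cfg_changed, tests_changed, run_unit.
[2] (v) [cfg_changed AND tests_changed -> gen_docs]. ⇒ new: gen_docs.
Derived: cfg_changed (round 1), artifact_signed (round 1), gen_docs (round 2). deploy_prod never appears in any round.

deploy_prod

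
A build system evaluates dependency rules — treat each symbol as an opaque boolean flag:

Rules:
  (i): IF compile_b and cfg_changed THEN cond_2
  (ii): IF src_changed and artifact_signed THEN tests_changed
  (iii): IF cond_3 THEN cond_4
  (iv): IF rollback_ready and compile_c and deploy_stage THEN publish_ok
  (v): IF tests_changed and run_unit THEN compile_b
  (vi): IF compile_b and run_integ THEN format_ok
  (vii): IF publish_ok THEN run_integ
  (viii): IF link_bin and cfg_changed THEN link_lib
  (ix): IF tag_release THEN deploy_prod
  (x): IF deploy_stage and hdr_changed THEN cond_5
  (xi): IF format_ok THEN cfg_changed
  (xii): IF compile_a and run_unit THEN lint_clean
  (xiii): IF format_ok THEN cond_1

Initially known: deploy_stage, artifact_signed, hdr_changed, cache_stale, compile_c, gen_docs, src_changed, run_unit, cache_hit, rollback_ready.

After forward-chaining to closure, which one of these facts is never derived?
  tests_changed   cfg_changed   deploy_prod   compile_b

deploy_prod

Round 1: (ii) [IF src_changed and artifact_signed THEN tests_changed]; (iv) [IF rollback_ready and compile_c and deploy_stage THEN publish_ok]; (x) [IF deploy_stage and hdr_changed THEN cond_5]. Adds tests_changed, publish_ok, cond_5.
Round 2: (v) [IF tests_changed and run_unit THEN compile_b]; (vii) [IF publish_ok THEN run_integ]. Adds compile_b, run_integ.
Round 3: (vi) [IF compile_b and run_integ THEN format_ok]. Adds format_ok.
Round 4: (xi) [IF format_ok THEN cfg_changed]; (xiii) [IF format_ok THEN cond_1]. Adds cfg_changed, cond_1.
Round 5: (i) [IF compile_b and cfg_changed THEN cond_2]. Adds cond_2.
Derived: tests_changed (round 1), compile_b (round 2), cfg_changed (round 4). deploy_prod never appears in any round.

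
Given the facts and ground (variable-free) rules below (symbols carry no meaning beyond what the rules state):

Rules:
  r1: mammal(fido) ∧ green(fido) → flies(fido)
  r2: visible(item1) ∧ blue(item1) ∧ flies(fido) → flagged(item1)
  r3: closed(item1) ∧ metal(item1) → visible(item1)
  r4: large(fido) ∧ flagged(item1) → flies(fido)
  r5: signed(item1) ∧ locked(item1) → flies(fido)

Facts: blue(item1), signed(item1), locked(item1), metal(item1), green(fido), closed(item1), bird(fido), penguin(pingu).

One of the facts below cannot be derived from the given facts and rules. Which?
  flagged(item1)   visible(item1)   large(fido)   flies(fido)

large(fido)

[1] r3 [closed(item1) ∧ metal(item1) → visible(item1)]; r5 [signed(item1) ∧ locked(item1) → flies(fido)]. ⇒ new: visible(item1), flies(fido).
[2] r2 [visible(item1) ∧ blue(item1) ∧ flies(fido) → flagged(item1)]. ⇒ new: flagged(item1).
Derived: flies(fido) (round 1), visible(item1) (round 1), flagged(item1) (round 2). large(fido) never appears in any round.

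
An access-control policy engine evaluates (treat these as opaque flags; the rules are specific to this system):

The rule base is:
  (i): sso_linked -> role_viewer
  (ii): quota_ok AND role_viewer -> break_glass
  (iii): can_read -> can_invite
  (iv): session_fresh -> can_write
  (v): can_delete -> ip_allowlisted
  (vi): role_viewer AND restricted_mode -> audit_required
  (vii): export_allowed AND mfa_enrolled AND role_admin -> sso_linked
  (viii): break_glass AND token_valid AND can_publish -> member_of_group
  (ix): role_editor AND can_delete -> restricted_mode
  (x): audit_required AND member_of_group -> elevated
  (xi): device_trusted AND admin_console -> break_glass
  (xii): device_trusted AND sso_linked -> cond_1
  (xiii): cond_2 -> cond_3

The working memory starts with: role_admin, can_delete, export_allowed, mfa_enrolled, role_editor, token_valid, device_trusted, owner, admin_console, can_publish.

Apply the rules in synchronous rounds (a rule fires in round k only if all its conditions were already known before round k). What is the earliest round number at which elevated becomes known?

Round 1 fires (v), (vii), (ix), (xi), giving ip_allowlisted, sso_linked, restricted_mode, break_glass.
Round 2 fires (i), (viii), (xii), giving role_viewer, member_of_group, cond_1.
Round 3 fires (vi), giving audit_required.
Round 4 fires (x), giving elevated.
elevated first appears in round 4.

4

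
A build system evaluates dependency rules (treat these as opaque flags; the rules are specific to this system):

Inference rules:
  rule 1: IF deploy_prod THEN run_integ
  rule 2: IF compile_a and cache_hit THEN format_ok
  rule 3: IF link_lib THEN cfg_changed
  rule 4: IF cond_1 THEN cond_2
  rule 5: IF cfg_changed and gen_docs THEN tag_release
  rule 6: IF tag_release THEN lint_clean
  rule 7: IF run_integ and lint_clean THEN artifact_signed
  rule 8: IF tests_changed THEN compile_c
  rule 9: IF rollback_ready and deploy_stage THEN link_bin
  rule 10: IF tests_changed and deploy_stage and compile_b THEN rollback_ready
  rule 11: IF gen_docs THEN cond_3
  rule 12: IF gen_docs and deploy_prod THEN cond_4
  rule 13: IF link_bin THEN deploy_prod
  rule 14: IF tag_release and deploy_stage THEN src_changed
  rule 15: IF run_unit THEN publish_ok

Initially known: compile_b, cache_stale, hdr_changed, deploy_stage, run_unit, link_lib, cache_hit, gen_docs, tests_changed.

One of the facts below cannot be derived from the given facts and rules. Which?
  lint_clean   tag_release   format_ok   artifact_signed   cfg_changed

Round 1: rule 3 [IF link_lib THEN cfg_changed]; rule 8 [IF tests_changed THEN compile_c]; rule 10 [IF tests_changed and deploy_stage and compile_b THEN rollback_ready]; rule 11 [IF gen_docs THEN cond_3]; rule 15 [IF run_unit THEN publish_ok]. New: cfg_changed, compile_c, rollback_ready, cond_3, publish_ok.
Round 2: rule 5 [IF cfg_changed and gen_docs THEN tag_release]; rule 9 [IF rollback_ready and deploy_stage THEN link_bin]. New: tag_release, link_bin.
Round 3: rule 6 [IF tag_release THEN lint_clean]; rule 13 [IF link_bin THEN deploy_prod]; rule 14 [IF tag_release and deploy_stage THEN src_changed]. New: lint_clean, deploy_prod, src_changed.
Round 4: rule 1 [IF deploy_prod THEN run_integ]; rule 12 [IF gen_docs and deploy_prod THEN cond_4]. New: run_integ, cond_4.
Round 5: rule 7 [IF run_integ and lint_clean THEN artifact_signed]. New: artifact_signed.
Derived: tag_release (round 2), artifact_signed (round 5), cfg_changed (round 1), lint_clean (round 3). format_ok never appears in any round.

format_ok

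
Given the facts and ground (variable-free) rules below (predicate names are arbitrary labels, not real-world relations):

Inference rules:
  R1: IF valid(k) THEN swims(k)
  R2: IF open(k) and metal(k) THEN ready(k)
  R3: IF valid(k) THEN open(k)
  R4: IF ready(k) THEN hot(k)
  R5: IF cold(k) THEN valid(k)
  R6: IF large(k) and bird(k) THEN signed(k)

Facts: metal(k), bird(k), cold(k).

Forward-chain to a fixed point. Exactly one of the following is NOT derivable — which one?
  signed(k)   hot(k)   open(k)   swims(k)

Round 1 fires R5, giving valid(k).
Round 2 fires R1, R3, giving swims(k), open(k).
Round 3 fires R2, giving ready(k).
Round 4 fires R4, giving hot(k).
Derived: swims(k) (round 2), open(k) (round 2), hot(k) (round 4). signed(k) never appears in any round.

signed(k)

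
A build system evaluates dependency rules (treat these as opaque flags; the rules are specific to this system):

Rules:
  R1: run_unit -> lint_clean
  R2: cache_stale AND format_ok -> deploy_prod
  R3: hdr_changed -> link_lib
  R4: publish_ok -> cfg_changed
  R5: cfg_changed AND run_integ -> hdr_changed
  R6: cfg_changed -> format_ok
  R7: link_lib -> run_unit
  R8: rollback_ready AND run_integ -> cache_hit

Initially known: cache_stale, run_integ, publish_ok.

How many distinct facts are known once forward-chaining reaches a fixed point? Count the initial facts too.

Round 1: R4 [publish_ok -> cfg_changed]. New: cfg_changed.
Round 2: R5 [cfg_changed AND run_integ -> hdr_changed]; R6 [cfg_changed -> format_ok]. New: hdr_changed, format_ok.
Round 3: R2 [cache_stale AND format_ok -> deploy_prod]; R3 [hdr_changed -> link_lib]. New: deploy_prod, link_lib.
Round 4: R7 [link_lib -> run_unit]. New: run_unit.
Round 5: R1 [run_unit -> lint_clean]. New: lint_clean.
Closure: {cache_stale, cfg_changed, deploy_prod, format_ok, hdr_changed, link_lib, lint_clean, publish_ok, run_integ, run_unit} — 10 facts.

10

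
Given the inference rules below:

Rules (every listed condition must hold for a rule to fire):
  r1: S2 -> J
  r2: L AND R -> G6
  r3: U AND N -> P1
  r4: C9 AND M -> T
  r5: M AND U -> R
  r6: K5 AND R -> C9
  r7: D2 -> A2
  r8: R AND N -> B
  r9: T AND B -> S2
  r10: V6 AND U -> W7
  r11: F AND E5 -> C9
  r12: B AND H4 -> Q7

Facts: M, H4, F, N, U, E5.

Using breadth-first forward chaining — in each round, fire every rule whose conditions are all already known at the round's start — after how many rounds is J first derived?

4

Round 1 fires r3, r5, r11, giving P1, R, C9.
Round 2 fires r4, r8, giving T, B.
Round 3 fires r9, r12, giving S2, Q7.
Round 4 fires r1, giving J.
J first appears in round 4.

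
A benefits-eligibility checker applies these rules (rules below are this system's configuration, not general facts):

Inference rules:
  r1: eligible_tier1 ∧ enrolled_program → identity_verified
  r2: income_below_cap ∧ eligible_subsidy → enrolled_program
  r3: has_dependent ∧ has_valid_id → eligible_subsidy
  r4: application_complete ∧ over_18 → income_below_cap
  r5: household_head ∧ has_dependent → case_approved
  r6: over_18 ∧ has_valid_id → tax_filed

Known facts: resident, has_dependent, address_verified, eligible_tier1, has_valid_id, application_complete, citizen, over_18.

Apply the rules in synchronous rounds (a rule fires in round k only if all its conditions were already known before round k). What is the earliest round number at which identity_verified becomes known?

3

Round 1: r3 [has_dependent ∧ has_valid_id → eligible_subsidy]; r4 [application_complete ∧ over_18 → income_below_cap]; r6 [over_18 ∧ has_valid_id → tax_filed]. Adds eligible_subsidy, income_below_cap, tax_filed.
Round 2: r2 [income_below_cap ∧ eligible_subsidy → enrolled_program]. Adds enrolled_program.
Round 3: r1 [eligible_tier1 ∧ enrolled_program → identity_verified]. Adds identity_verified.
identity_verified first appears in round 3.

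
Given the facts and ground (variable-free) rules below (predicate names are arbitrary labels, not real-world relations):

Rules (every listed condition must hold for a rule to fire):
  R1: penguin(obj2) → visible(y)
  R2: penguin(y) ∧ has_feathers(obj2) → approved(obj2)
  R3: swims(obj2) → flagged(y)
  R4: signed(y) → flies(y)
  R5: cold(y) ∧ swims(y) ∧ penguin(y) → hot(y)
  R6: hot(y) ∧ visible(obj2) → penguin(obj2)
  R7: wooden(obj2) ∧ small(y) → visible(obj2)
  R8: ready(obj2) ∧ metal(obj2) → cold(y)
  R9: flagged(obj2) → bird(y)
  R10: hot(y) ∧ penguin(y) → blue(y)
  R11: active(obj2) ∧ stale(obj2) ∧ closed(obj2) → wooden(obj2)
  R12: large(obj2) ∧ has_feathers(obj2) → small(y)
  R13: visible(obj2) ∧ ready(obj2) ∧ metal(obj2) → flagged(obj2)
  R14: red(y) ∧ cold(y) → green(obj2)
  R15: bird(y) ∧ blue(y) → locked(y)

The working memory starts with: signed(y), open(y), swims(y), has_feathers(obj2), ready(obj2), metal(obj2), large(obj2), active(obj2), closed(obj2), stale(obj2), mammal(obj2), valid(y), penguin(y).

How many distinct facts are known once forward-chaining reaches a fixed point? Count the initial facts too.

Round 1 — R2, R4, R8, R11, R12, derive approved(obj2), flies(y), cold(y), wooden(obj2), small(y).
Round 2 — R5, R7, derive hot(y), visible(obj2).
Round 3 — R6, R10, R13, derive penguin(obj2), blue(y), flagged(obj2).
Round 4 — R1, R9, derive visible(y), bird(y).
Round 5 — R15, derive locked(y).
Closure: {active(obj2), approved(obj2), bird(y), blue(y), closed(obj2), cold(y), flagged(obj2), flies(y), has_feathers(obj2), hot(y), large(obj2), locked(y), mammal(obj2), metal(obj2), open(y), penguin(obj2), penguin(y), ready(obj2), signed(y), small(y), stale(obj2), swims(y), valid(y), visible(obj2), visible(y), wooden(obj2)} — 26 facts.

26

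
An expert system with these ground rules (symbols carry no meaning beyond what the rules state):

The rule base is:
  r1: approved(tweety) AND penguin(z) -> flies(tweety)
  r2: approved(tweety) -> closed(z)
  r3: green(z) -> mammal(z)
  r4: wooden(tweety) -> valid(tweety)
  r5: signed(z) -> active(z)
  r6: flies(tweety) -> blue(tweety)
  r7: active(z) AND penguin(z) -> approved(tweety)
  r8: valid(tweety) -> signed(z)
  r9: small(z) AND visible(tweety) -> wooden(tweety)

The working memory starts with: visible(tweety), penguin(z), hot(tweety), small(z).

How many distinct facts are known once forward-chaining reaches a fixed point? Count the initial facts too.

12

[1] r9 [small(z) AND visible(tweety) -> wooden(tweety)]. ⇒ new: wooden(tweety).
[2] r4 [wooden(tweety) -> valid(tweety)]. ⇒ new: valid(tweety).
[3] r8 [valid(tweety) -> signed(z)]. ⇒ new: signed(z).
[4] r5 [signed(z) -> active(z)]. ⇒ new: active(z).
[5] r7 [active(z) AND penguin(z) -> approved(tweety)]. ⇒ new: approved(tweety).
[6] r1 [approved(tweety) AND penguin(z) -> flies(tweety)]; r2 [approved(tweety) -> closed(z)]. ⇒ new: flies(tweety), closed(z).
[7] r6 [flies(tweety) -> blue(tweety)]. ⇒ new: blue(tweety).
Closure: {active(z), approved(tweety), blue(tweety), closed(z), flies(tweety), hot(tweety), penguin(z), signed(z), small(z), valid(tweety), visible(tweety), wooden(tweety)} — 12 facts.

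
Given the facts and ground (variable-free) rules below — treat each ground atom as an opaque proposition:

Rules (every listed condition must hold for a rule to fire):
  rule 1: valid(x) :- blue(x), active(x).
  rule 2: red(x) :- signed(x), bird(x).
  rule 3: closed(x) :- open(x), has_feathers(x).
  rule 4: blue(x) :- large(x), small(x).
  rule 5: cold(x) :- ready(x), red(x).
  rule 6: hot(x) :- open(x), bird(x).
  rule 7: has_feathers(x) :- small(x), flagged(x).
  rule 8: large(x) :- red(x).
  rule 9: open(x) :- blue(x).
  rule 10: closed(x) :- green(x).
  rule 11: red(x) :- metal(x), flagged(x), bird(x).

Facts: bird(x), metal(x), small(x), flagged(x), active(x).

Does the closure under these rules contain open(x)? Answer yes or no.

yes

[1] rule 7 [has_feathers(x) :- small(x), flagged(x).]; rule 11 [red(x) :- metal(x), flagged(x), bird(x).]. ⇒ new: has_feathers(x), red(x).
[2] rule 8 [large(x) :- red(x).]. ⇒ new: large(x).
[3] rule 4 [blue(x) :- large(x), small(x).]. ⇒ new: blue(x).
[4] rule 1 [valid(x) :- blue(x), active(x).]; rule 9 [open(x) :- blue(x).]. ⇒ new: valid(x), open(x).
[5] rule 3 [closed(x) :- open(x), has_feathers(x).]; rule 6 [hot(x) :- open(x), bird(x).]. ⇒ new: closed(x), hot(x).
open(x) appears in round 4, so it is derivable.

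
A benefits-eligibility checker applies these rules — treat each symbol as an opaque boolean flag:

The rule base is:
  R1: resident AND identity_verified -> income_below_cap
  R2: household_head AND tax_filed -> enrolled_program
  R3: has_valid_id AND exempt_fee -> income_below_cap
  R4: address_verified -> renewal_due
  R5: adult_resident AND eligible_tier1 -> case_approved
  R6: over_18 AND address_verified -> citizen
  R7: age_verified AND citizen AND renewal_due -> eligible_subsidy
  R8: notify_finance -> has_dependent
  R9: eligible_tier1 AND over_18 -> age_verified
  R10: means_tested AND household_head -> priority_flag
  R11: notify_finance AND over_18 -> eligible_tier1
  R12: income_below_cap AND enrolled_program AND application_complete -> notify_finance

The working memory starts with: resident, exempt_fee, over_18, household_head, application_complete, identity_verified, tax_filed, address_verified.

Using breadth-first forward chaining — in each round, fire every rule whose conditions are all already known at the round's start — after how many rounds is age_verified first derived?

4

Round 1: R1 [resident AND identity_verified -> income_below_cap]; R2 [household_head AND tax_filed -> enrolled_program]; R4 [address_verified -> renewal_due]; R6 [over_18 AND address_verified -> citizen]. New: income_below_cap, enrolled_program, renewal_due, citizen.
Round 2: R12 [income_below_cap AND enrolled_program AND application_complete -> notify_finance]. New: notify_finance.
Round 3: R8 [notify_finance -> has_dependent]; R11 [notify_finance AND over_18 -> eligible_tier1]. New: has_dependent, eligible_tier1.
Round 4: R9 [eligible_tier1 AND over_18 -> age_verified]. New: age_verified.
age_verified first appears in round 4.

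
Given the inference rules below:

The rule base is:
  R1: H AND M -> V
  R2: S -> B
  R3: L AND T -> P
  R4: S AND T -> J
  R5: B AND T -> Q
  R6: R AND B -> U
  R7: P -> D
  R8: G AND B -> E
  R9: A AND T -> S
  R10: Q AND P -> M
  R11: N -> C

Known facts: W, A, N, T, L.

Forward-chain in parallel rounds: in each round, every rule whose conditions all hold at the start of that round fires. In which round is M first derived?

Round 1: R3 [L AND T -> P]; R9 [A AND T -> S]; R11 [N -> C]. Adds P, S, C.
Round 2: R2 [S -> B]; R4 [S AND T -> J]; R7 [P -> D]. Adds B, J, D.
Round 3: R5 [B AND T -> Q]. Adds Q.
Round 4: R10 [Q AND P -> M]. Adds M.
M first appears in round 4.

4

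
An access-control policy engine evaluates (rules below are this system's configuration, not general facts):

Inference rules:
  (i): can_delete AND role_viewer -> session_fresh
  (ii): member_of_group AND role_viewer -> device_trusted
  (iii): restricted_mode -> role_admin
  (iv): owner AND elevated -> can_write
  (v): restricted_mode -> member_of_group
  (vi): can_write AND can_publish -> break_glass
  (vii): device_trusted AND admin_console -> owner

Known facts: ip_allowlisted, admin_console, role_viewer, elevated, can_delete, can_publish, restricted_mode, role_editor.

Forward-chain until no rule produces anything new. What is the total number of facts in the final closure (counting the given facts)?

15

Round 1 — (i), (iii), (v), derive session_fresh, role_admin, member_of_group.
Round 2 — (ii), derive device_trusted.
Round 3 — (vii), derive owner.
Round 4 — (iv), derive can_write.
Round 5 — (vi), derive break_glass.
Closure: {admin_console, break_glass, can_delete, can_publish, can_write, device_trusted, elevated, ip_allowlisted, member_of_group, owner, restricted_mode, role_admin, role_editor, role_viewer, session_fresh} — 15 facts.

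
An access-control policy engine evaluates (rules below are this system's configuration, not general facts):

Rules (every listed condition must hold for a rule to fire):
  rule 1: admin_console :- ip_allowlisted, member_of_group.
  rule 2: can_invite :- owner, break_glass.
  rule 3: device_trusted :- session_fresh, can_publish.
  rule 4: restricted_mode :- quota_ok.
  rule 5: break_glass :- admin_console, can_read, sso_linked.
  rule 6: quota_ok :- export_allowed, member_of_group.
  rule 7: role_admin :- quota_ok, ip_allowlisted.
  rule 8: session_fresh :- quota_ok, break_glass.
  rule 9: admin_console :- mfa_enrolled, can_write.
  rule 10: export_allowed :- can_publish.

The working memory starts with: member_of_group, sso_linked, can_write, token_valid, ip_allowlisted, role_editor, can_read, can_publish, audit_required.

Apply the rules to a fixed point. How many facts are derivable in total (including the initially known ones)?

Round 1: rule 1 [admin_console :- ip_allowlisted, member_of_group.]; rule 10 [export_allowed :- can_publish.]. New: admin_console, export_allowed.
Round 2: rule 5 [break_glass :- admin_console, can_read, sso_linked.]; rule 6 [quota_ok :- export_allowed, member_of_group.]. New: break_glass, quota_ok.
Round 3: rule 4 [restricted_mode :- quota_ok.]; rule 7 [role_admin :- quota_ok, ip_allowlisted.]; rule 8 [session_fresh :- quota_ok, break_glass.]. New: restricted_mode, role_admin, session_fresh.
Round 4: rule 3 [device_trusted :- session_fresh, can_publish.]. New: device_trusted.
Closure: {admin_console, audit_required, break_glass, can_publish, can_read, can_write, device_trusted, export_allowed, ip_allowlisted, member_of_group, quota_ok, restricted_mode, role_admin, role_editor, session_fresh, sso_linked, token_valid} — 17 facts.

17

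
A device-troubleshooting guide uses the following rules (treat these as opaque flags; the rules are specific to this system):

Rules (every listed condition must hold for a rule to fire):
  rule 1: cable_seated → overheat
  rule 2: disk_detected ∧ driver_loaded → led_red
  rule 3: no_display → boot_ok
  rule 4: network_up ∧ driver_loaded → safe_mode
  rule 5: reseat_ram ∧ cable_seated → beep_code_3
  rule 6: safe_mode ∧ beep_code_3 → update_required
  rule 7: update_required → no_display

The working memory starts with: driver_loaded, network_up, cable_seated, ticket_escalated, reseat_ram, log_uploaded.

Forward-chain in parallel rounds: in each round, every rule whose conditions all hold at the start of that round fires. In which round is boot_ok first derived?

Round 1 fires rule 1, rule 4, rule 5, giving overheat, safe_mode, beep_code_3.
Round 2 fires rule 6, giving update_required.
Round 3 fires rule 7, giving no_display.
Round 4 fires rule 3, giving boot_ok.
boot_ok first appears in round 4.

4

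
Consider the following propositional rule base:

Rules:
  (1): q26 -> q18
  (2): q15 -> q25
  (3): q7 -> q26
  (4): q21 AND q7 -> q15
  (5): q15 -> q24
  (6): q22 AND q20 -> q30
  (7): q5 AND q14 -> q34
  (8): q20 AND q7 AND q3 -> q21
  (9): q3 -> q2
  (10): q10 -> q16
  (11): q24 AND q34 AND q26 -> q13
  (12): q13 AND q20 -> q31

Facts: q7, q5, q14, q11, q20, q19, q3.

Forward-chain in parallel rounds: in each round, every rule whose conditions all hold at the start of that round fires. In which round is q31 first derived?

5

Round 1: (3) [q7 -> q26]; (7) [q5 AND q14 -> q34]; (8) [q20 AND q7 AND q3 -> q21]; (9) [q3 -> q2]. Adds q26, q34, q21, q2.
Round 2: (1) [q26 -> q18]; (4) [q21 AND q7 -> q15]. Adds q18, q15.
Round 3: (2) [q15 -> q25]; (5) [q15 -> q24]. Adds q25, q24.
Round 4: (11) [q24 AND q34 AND q26 -> q13]. Adds q13.
Round 5: (12) [q13 AND q20 -> q31]. Adds q31.
q31 first appears in round 5.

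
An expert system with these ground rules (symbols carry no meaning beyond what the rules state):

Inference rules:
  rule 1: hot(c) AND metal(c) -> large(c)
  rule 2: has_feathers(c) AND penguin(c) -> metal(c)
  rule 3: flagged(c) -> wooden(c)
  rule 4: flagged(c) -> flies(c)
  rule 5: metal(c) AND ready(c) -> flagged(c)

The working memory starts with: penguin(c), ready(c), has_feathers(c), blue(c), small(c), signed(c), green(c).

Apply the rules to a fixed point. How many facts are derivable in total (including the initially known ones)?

Round 1 — rule 2, derive metal(c).
Round 2 — rule 5, derive flagged(c).
Round 3 — rule 3, rule 4, derive wooden(c), flies(c).
Closure: {blue(c), flagged(c), flies(c), green(c), has_feathers(c), metal(c), penguin(c), ready(c), signed(c), small(c), wooden(c)} — 11 facts.

11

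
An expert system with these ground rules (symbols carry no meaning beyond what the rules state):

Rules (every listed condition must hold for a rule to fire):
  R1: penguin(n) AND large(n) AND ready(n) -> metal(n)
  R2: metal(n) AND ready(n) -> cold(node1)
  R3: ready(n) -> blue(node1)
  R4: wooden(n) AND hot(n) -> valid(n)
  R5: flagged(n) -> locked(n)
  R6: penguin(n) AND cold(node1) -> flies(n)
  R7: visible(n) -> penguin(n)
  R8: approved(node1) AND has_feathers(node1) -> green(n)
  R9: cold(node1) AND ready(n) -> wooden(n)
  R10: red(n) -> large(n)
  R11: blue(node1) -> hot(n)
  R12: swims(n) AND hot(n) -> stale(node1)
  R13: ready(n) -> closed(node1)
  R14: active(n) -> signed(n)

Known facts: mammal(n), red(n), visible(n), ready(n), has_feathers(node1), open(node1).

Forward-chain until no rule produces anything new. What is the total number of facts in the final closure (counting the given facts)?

Round 1 — R3, R7, R10, R13, derive blue(node1), penguin(n), large(n), closed(node1).
Round 2 — R1, R11, derive metal(n), hot(n).
Round 3 — R2, derive cold(node1).
Round 4 — R6, R9, derive flies(n), wooden(n).
Round 5 — R4, derive valid(n).
Closure: {blue(node1), closed(node1), cold(node1), flies(n), has_feathers(node1), hot(n), large(n), mammal(n), metal(n), open(node1), penguin(n), ready(n), red(n), valid(n), visible(n), wooden(n)} — 16 facts.

16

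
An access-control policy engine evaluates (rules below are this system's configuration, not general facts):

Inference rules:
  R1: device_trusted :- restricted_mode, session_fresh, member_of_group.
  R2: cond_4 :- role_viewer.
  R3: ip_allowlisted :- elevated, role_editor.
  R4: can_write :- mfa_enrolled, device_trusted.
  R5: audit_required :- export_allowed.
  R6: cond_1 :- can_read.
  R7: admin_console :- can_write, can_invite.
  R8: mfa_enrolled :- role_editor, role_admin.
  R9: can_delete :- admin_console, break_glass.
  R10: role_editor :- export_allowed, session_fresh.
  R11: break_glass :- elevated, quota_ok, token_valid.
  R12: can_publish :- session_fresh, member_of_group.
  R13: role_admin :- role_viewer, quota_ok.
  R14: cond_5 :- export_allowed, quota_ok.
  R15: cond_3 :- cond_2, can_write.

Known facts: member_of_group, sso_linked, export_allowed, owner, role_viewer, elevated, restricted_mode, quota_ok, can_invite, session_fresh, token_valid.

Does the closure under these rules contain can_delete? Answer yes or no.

Round 1 — R1, R2, R5, R10, R11, R12, R13, R14, derive device_trusted, cond_4, audit_required, role_editor, break_glass, can_publish, role_admin, cond_5.
Round 2 — R3, R8, derive ip_allowlisted, mfa_enrolled.
Round 3 — R4, derive can_write.
Round 4 — R7, derive admin_console.
Round 5 — R9, derive can_delete.
can_delete appears in round 5, so it is derivable.

yes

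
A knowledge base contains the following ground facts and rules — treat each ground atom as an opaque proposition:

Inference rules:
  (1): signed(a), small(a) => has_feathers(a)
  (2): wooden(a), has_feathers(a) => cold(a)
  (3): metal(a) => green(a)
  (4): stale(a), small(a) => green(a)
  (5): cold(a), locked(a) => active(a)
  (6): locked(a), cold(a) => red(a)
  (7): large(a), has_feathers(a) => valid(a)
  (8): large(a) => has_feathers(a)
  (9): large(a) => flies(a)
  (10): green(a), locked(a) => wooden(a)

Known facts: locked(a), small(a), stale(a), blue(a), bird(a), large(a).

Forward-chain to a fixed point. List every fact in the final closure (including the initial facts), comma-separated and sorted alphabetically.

[1] (4) [stale(a), small(a) => green(a)]; (8) [large(a) => has_feathers(a)]; (9) [large(a) => flies(a)]. ⇒ new: green(a), has_feathers(a), flies(a).
[2] (7) [large(a), has_feathers(a) => valid(a)]; (10) [green(a), locked(a) => wooden(a)]. ⇒ new: valid(a), wooden(a).
[3] (2) [wooden(a), has_feathers(a) => cold(a)]. ⇒ new: cold(a).
[4] (5) [cold(a), locked(a) => active(a)]; (6) [locked(a), cold(a) => red(a)]. ⇒ new: active(a), red(a).

active(a), bird(a), blue(a), cold(a), flies(a), green(a), has_feathers(a), large(a), locked(a), red(a), small(a), stale(a), valid(a), wooden(a)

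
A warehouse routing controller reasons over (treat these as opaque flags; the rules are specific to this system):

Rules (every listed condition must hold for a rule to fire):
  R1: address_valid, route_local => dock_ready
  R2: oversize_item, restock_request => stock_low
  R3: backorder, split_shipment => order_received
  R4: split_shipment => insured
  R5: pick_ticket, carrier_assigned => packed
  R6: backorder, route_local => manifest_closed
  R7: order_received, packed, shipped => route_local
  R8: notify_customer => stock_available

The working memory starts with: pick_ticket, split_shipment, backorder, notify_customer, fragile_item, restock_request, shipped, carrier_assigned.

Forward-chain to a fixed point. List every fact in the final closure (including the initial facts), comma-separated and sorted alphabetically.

backorder, carrier_assigned, fragile_item, insured, manifest_closed, notify_customer, order_received, packed, pick_ticket, restock_request, route_local, shipped, split_shipment, stock_available

Round 1: R3 [backorder, split_shipment => order_received]; R4 [split_shipment => insured]; R5 [pick_ticket, carrier_assigned => packed]; R8 [notify_customer => stock_available]. New: order_received, insured, packed, stock_available.
Round 2: R7 [order_received, packed, shipped => route_local]. New: route_local.
Round 3: R6 [backorder, route_local => manifest_closed]. New: manifest_closed.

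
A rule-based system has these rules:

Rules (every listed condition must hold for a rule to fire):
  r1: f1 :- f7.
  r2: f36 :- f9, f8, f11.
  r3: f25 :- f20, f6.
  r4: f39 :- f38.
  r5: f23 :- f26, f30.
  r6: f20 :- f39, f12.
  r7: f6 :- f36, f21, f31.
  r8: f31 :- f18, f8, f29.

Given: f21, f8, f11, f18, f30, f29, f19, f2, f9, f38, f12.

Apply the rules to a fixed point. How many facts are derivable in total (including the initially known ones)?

Round 1: r2 [f36 :- f9, f8, f11.]; r4 [f39 :- f38.]; r8 [f31 :- f18, f8, f29.]. New: f36, f39, f31.
Round 2: r6 [f20 :- f39, f12.]; r7 [f6 :- f36, f21, f31.]. New: f20, f6.
Round 3: r3 [f25 :- f20, f6.]. New: f25.
Closure: {f11, f12, f18, f19, f2, f20, f21, f25, f29, f30, f31, f36, f38, f39, f6, f8, f9} — 17 facts.

17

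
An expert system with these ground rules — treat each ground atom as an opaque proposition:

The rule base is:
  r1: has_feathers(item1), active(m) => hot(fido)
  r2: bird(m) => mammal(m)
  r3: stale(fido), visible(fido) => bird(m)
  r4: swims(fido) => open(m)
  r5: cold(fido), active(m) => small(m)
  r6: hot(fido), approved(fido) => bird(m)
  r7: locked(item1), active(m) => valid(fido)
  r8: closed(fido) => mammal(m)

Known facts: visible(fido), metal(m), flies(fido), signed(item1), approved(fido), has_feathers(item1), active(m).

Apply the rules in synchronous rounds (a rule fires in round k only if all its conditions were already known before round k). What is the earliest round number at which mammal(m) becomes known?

Round 1: r1 [has_feathers(item1), active(m) => hot(fido)]. Adds hot(fido).
Round 2: r6 [hot(fido), approved(fido) => bird(m)]. Adds bird(m).
Round 3: r2 [bird(m) => mammal(m)]. Adds mammal(m).
mammal(m) first appears in round 3.

3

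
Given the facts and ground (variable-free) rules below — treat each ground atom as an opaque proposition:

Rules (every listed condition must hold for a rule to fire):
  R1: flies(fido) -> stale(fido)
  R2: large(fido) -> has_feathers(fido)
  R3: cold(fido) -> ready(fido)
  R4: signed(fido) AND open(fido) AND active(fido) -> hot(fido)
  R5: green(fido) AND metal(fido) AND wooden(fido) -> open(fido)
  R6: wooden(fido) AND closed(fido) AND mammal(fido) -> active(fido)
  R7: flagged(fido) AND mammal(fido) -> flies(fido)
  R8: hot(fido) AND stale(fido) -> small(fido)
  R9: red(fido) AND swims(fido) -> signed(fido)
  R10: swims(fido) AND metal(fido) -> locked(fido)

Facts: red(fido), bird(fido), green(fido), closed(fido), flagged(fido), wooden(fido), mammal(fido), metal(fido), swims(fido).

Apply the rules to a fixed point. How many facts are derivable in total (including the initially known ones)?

17

[1] R5 [green(fido) AND metal(fido) AND wooden(fido) -> open(fido)]; R6 [wooden(fido) AND closed(fido) AND mammal(fido) -> active(fido)]; R7 [flagged(fido) AND mammal(fido) -> flies(fido)]; R9 [red(fido) AND swims(fido) -> signed(fido)]; R10 [swims(fido) AND metal(fido) -> locked(fido)]. ⇒ new: open(fido), active(fido), flies(fido), signed(fido), locked(fido).
[2] R1 [flies(fido) -> stale(fido)]; R4 [signed(fido) AND open(fido) AND active(fido) -> hot(fido)]. ⇒ new: stale(fido), hot(fido).
[3] R8 [hot(fido) AND stale(fido) -> small(fido)]. ⇒ new: small(fido).
Closure: {active(fido), bird(fido), closed(fido), flagged(fido), flies(fido), green(fido), hot(fido), locked(fido), mammal(fido), metal(fido), open(fido), red(fido), signed(fido), small(fido), stale(fido), swims(fido), wooden(fido)} — 17 facts.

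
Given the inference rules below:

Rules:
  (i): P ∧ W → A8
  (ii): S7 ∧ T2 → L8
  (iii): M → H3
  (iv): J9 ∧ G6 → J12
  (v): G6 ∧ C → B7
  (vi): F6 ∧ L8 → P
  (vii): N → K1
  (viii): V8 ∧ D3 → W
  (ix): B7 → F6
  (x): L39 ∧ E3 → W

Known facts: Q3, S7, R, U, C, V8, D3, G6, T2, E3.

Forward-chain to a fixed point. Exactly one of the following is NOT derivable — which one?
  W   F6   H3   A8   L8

H3

Round 1 fires (ii), (v), (viii), giving L8, B7, W.
Round 2 fires (ix), giving F6.
Round 3 fires (vi), giving P.
Round 4 fires (i), giving A8.
Derived: F6 (round 2), A8 (round 4), W (round 1), L8 (round 1). H3 never appears in any round.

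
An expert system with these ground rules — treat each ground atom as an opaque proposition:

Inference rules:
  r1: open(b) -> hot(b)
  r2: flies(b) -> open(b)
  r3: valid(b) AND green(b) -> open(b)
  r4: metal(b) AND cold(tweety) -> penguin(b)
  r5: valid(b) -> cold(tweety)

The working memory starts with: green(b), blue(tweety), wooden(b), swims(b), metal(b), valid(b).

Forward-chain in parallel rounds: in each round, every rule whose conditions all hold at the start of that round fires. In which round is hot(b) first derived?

Round 1: r3 [valid(b) AND green(b) -> open(b)]; r5 [valid(b) -> cold(tweety)]. Adds open(b), cold(tweety).
Round 2: r1 [open(b) -> hot(b)]; r4 [metal(b) AND cold(tweety) -> penguin(b)]. Adds hot(b), penguin(b).
hot(b) first appears in round 2.

2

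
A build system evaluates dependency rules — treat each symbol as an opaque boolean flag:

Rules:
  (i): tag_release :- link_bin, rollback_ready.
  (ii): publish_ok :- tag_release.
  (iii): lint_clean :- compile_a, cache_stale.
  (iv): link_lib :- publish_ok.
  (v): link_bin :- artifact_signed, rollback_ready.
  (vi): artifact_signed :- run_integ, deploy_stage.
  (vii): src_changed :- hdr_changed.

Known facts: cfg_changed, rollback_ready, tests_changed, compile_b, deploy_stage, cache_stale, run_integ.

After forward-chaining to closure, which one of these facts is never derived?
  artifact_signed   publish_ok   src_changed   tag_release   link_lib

src_changed

Round 1 — (vi), derive artifact_signed.
Round 2 — (v), derive link_bin.
Round 3 — (i), derive tag_release.
Round 4 — (ii), derive publish_ok.
Round 5 — (iv), derive link_lib.
Derived: link_lib (round 5), publish_ok (round 4), tag_release (round 3), artifact_signed (round 1). src_changed never appears in any round.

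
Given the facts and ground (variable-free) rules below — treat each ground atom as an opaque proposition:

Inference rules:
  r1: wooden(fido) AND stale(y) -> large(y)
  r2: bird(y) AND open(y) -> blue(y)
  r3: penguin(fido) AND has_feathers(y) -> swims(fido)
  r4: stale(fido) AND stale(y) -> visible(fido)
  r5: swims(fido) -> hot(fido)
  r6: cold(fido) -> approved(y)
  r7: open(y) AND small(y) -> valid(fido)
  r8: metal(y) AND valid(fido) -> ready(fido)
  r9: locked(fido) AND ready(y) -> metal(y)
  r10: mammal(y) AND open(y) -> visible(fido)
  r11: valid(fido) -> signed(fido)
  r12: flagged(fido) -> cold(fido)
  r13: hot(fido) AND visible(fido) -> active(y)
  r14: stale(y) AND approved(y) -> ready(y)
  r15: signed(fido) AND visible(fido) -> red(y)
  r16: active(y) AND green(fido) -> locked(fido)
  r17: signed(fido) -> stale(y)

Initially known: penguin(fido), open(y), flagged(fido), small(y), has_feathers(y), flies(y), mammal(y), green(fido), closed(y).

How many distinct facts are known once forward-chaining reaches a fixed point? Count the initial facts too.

Round 1: r3 [penguin(fido) AND has_feathers(y) -> swims(fido)]; r7 [open(y) AND small(y) -> valid(fido)]; r10 [mammal(y) AND open(y) -> visible(fido)]; r12 [flagged(fido) -> cold(fido)]. Adds swims(fido), valid(fido), visible(fido), cold(fido).
Round 2: r5 [swims(fido) -> hot(fido)]; r6 [cold(fido) -> approved(y)]; r11 [valid(fido) -> signed(fido)]. Adds hot(fido), approved(y), signed(fido).
Round 3: r13 [hot(fido) AND visible(fido) -> active(y)]; r15 [signed(fido) AND visible(fido) -> red(y)]; r17 [signed(fido) -> stale(y)]. Adds active(y), red(y), stale(y).
Round 4: r14 [stale(y) AND approved(y) -> ready(y)]; r16 [active(y) AND green(fido) -> locked(fido)]. Adds ready(y), locked(fido).
Round 5: r9 [locked(fido) AND ready(y) -> metal(y)]. Adds metal(y).
Round 6: r8 [metal(y) AND valid(fido) -> ready(fido)]. Adds ready(fido).
Closure: {active(y), approved(y), closed(y), cold(fido), flagged(fido), flies(y), green(fido), has_feathers(y), hot(fido), locked(fido), mammal(y), metal(y), open(y), penguin(fido), ready(fido), ready(y), red(y), signed(fido), small(y), stale(y), swims(fido), valid(fido), visible(fido)} — 23 facts.

23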